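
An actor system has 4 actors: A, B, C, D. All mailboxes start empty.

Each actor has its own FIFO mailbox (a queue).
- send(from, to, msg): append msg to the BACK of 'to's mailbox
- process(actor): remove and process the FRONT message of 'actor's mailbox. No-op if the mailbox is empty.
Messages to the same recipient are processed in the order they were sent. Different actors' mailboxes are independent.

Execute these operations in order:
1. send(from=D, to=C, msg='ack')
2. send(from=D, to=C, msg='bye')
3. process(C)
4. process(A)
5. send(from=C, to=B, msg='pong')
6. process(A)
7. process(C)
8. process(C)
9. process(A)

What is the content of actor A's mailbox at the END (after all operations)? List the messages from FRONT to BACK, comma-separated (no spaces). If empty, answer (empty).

Answer: (empty)

Derivation:
After 1 (send(from=D, to=C, msg='ack')): A:[] B:[] C:[ack] D:[]
After 2 (send(from=D, to=C, msg='bye')): A:[] B:[] C:[ack,bye] D:[]
After 3 (process(C)): A:[] B:[] C:[bye] D:[]
After 4 (process(A)): A:[] B:[] C:[bye] D:[]
After 5 (send(from=C, to=B, msg='pong')): A:[] B:[pong] C:[bye] D:[]
After 6 (process(A)): A:[] B:[pong] C:[bye] D:[]
After 7 (process(C)): A:[] B:[pong] C:[] D:[]
After 8 (process(C)): A:[] B:[pong] C:[] D:[]
After 9 (process(A)): A:[] B:[pong] C:[] D:[]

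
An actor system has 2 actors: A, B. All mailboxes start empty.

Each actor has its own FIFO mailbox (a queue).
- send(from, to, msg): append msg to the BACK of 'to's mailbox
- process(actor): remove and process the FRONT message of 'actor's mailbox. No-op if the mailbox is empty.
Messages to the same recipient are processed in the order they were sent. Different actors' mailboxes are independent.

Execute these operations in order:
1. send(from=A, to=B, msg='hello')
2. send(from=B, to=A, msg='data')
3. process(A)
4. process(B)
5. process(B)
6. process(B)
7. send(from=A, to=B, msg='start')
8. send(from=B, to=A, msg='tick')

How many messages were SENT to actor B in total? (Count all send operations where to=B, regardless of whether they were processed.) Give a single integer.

After 1 (send(from=A, to=B, msg='hello')): A:[] B:[hello]
After 2 (send(from=B, to=A, msg='data')): A:[data] B:[hello]
After 3 (process(A)): A:[] B:[hello]
After 4 (process(B)): A:[] B:[]
After 5 (process(B)): A:[] B:[]
After 6 (process(B)): A:[] B:[]
After 7 (send(from=A, to=B, msg='start')): A:[] B:[start]
After 8 (send(from=B, to=A, msg='tick')): A:[tick] B:[start]

Answer: 2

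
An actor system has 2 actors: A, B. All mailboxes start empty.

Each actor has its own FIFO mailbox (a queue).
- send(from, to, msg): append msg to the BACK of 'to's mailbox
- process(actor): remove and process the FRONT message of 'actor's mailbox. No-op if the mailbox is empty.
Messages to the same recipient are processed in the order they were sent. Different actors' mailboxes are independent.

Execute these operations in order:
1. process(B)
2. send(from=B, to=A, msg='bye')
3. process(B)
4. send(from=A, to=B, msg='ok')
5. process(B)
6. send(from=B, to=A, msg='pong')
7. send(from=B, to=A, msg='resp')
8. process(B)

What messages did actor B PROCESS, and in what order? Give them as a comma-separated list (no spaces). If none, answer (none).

After 1 (process(B)): A:[] B:[]
After 2 (send(from=B, to=A, msg='bye')): A:[bye] B:[]
After 3 (process(B)): A:[bye] B:[]
After 4 (send(from=A, to=B, msg='ok')): A:[bye] B:[ok]
After 5 (process(B)): A:[bye] B:[]
After 6 (send(from=B, to=A, msg='pong')): A:[bye,pong] B:[]
After 7 (send(from=B, to=A, msg='resp')): A:[bye,pong,resp] B:[]
After 8 (process(B)): A:[bye,pong,resp] B:[]

Answer: ok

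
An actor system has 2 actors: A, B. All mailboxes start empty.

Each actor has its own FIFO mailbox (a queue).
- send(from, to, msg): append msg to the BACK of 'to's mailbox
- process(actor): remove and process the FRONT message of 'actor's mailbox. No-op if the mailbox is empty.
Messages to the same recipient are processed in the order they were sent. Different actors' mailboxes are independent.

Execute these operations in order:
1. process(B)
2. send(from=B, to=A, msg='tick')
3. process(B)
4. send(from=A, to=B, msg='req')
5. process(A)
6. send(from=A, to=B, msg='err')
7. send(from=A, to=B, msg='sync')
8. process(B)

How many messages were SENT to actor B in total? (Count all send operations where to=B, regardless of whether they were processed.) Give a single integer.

Answer: 3

Derivation:
After 1 (process(B)): A:[] B:[]
After 2 (send(from=B, to=A, msg='tick')): A:[tick] B:[]
After 3 (process(B)): A:[tick] B:[]
After 4 (send(from=A, to=B, msg='req')): A:[tick] B:[req]
After 5 (process(A)): A:[] B:[req]
After 6 (send(from=A, to=B, msg='err')): A:[] B:[req,err]
After 7 (send(from=A, to=B, msg='sync')): A:[] B:[req,err,sync]
After 8 (process(B)): A:[] B:[err,sync]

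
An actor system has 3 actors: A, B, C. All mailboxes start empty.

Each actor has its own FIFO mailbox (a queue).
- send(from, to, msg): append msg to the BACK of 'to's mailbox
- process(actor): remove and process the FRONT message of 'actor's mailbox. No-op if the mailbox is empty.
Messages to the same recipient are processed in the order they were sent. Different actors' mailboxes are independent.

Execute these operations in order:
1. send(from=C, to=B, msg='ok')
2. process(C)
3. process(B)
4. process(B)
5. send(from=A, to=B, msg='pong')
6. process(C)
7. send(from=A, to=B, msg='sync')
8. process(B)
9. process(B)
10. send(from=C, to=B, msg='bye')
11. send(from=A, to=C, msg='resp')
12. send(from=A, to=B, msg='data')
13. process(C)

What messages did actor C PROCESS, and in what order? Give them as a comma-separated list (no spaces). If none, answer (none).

After 1 (send(from=C, to=B, msg='ok')): A:[] B:[ok] C:[]
After 2 (process(C)): A:[] B:[ok] C:[]
After 3 (process(B)): A:[] B:[] C:[]
After 4 (process(B)): A:[] B:[] C:[]
After 5 (send(from=A, to=B, msg='pong')): A:[] B:[pong] C:[]
After 6 (process(C)): A:[] B:[pong] C:[]
After 7 (send(from=A, to=B, msg='sync')): A:[] B:[pong,sync] C:[]
After 8 (process(B)): A:[] B:[sync] C:[]
After 9 (process(B)): A:[] B:[] C:[]
After 10 (send(from=C, to=B, msg='bye')): A:[] B:[bye] C:[]
After 11 (send(from=A, to=C, msg='resp')): A:[] B:[bye] C:[resp]
After 12 (send(from=A, to=B, msg='data')): A:[] B:[bye,data] C:[resp]
After 13 (process(C)): A:[] B:[bye,data] C:[]

Answer: resp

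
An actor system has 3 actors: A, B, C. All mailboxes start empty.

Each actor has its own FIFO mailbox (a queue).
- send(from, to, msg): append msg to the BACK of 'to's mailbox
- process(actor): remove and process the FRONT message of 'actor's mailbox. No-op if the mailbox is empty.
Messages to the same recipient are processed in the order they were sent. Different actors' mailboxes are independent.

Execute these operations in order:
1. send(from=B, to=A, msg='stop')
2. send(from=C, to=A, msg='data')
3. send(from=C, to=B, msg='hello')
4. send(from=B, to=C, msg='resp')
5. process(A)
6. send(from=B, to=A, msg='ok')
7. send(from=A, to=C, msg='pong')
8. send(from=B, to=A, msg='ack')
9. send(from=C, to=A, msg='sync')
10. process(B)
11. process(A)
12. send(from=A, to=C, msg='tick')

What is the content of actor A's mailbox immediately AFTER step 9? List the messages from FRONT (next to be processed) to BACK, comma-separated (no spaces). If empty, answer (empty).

After 1 (send(from=B, to=A, msg='stop')): A:[stop] B:[] C:[]
After 2 (send(from=C, to=A, msg='data')): A:[stop,data] B:[] C:[]
After 3 (send(from=C, to=B, msg='hello')): A:[stop,data] B:[hello] C:[]
After 4 (send(from=B, to=C, msg='resp')): A:[stop,data] B:[hello] C:[resp]
After 5 (process(A)): A:[data] B:[hello] C:[resp]
After 6 (send(from=B, to=A, msg='ok')): A:[data,ok] B:[hello] C:[resp]
After 7 (send(from=A, to=C, msg='pong')): A:[data,ok] B:[hello] C:[resp,pong]
After 8 (send(from=B, to=A, msg='ack')): A:[data,ok,ack] B:[hello] C:[resp,pong]
After 9 (send(from=C, to=A, msg='sync')): A:[data,ok,ack,sync] B:[hello] C:[resp,pong]

data,ok,ack,sync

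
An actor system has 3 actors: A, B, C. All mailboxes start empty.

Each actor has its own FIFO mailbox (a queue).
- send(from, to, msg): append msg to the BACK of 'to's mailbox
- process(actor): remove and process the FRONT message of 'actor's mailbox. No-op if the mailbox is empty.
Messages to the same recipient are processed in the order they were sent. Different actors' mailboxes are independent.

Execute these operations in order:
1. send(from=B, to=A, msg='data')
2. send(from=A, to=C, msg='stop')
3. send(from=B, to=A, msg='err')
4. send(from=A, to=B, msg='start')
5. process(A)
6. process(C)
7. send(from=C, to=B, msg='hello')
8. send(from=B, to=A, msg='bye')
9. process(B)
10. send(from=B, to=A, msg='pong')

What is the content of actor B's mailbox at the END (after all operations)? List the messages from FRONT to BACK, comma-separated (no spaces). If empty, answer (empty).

After 1 (send(from=B, to=A, msg='data')): A:[data] B:[] C:[]
After 2 (send(from=A, to=C, msg='stop')): A:[data] B:[] C:[stop]
After 3 (send(from=B, to=A, msg='err')): A:[data,err] B:[] C:[stop]
After 4 (send(from=A, to=B, msg='start')): A:[data,err] B:[start] C:[stop]
After 5 (process(A)): A:[err] B:[start] C:[stop]
After 6 (process(C)): A:[err] B:[start] C:[]
After 7 (send(from=C, to=B, msg='hello')): A:[err] B:[start,hello] C:[]
After 8 (send(from=B, to=A, msg='bye')): A:[err,bye] B:[start,hello] C:[]
After 9 (process(B)): A:[err,bye] B:[hello] C:[]
After 10 (send(from=B, to=A, msg='pong')): A:[err,bye,pong] B:[hello] C:[]

Answer: hello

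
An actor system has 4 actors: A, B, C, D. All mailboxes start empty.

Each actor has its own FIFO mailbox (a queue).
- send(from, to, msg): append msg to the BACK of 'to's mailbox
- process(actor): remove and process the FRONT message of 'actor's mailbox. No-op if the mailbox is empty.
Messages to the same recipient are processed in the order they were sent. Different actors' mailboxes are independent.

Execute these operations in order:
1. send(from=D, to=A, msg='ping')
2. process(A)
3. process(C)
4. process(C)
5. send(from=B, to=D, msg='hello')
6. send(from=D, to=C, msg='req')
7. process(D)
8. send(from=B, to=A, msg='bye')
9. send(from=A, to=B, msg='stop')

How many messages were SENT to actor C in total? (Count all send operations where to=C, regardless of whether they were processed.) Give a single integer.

After 1 (send(from=D, to=A, msg='ping')): A:[ping] B:[] C:[] D:[]
After 2 (process(A)): A:[] B:[] C:[] D:[]
After 3 (process(C)): A:[] B:[] C:[] D:[]
After 4 (process(C)): A:[] B:[] C:[] D:[]
After 5 (send(from=B, to=D, msg='hello')): A:[] B:[] C:[] D:[hello]
After 6 (send(from=D, to=C, msg='req')): A:[] B:[] C:[req] D:[hello]
After 7 (process(D)): A:[] B:[] C:[req] D:[]
After 8 (send(from=B, to=A, msg='bye')): A:[bye] B:[] C:[req] D:[]
After 9 (send(from=A, to=B, msg='stop')): A:[bye] B:[stop] C:[req] D:[]

Answer: 1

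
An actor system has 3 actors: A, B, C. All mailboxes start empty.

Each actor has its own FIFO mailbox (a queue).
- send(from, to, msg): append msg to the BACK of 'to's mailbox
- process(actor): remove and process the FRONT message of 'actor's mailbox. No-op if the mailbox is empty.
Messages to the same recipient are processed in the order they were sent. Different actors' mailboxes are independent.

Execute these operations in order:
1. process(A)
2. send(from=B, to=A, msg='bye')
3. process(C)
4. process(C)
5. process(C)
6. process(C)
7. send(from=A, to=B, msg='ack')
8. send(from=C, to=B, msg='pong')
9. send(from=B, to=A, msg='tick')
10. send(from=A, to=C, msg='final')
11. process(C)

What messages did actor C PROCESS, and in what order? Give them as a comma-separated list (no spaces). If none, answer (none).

Answer: final

Derivation:
After 1 (process(A)): A:[] B:[] C:[]
After 2 (send(from=B, to=A, msg='bye')): A:[bye] B:[] C:[]
After 3 (process(C)): A:[bye] B:[] C:[]
After 4 (process(C)): A:[bye] B:[] C:[]
After 5 (process(C)): A:[bye] B:[] C:[]
After 6 (process(C)): A:[bye] B:[] C:[]
After 7 (send(from=A, to=B, msg='ack')): A:[bye] B:[ack] C:[]
After 8 (send(from=C, to=B, msg='pong')): A:[bye] B:[ack,pong] C:[]
After 9 (send(from=B, to=A, msg='tick')): A:[bye,tick] B:[ack,pong] C:[]
After 10 (send(from=A, to=C, msg='final')): A:[bye,tick] B:[ack,pong] C:[final]
After 11 (process(C)): A:[bye,tick] B:[ack,pong] C:[]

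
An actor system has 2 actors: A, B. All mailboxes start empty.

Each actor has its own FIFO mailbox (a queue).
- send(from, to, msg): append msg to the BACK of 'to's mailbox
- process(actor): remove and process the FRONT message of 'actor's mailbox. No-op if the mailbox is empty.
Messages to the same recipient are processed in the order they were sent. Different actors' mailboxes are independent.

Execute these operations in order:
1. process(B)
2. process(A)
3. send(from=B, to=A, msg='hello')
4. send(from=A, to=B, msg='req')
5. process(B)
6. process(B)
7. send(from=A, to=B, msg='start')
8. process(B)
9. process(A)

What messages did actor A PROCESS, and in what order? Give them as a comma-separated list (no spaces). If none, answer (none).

Answer: hello

Derivation:
After 1 (process(B)): A:[] B:[]
After 2 (process(A)): A:[] B:[]
After 3 (send(from=B, to=A, msg='hello')): A:[hello] B:[]
After 4 (send(from=A, to=B, msg='req')): A:[hello] B:[req]
After 5 (process(B)): A:[hello] B:[]
After 6 (process(B)): A:[hello] B:[]
After 7 (send(from=A, to=B, msg='start')): A:[hello] B:[start]
After 8 (process(B)): A:[hello] B:[]
After 9 (process(A)): A:[] B:[]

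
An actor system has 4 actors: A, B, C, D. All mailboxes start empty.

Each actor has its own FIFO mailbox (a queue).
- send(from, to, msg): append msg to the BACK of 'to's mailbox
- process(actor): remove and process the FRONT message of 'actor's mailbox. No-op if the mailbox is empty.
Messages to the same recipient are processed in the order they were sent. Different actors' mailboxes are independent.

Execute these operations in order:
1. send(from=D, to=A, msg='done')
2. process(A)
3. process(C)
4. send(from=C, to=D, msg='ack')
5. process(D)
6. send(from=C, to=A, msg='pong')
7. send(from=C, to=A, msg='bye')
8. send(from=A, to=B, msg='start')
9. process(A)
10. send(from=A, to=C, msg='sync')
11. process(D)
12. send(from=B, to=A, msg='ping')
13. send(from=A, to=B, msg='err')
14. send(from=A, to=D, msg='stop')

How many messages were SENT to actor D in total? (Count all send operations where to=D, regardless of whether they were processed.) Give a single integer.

After 1 (send(from=D, to=A, msg='done')): A:[done] B:[] C:[] D:[]
After 2 (process(A)): A:[] B:[] C:[] D:[]
After 3 (process(C)): A:[] B:[] C:[] D:[]
After 4 (send(from=C, to=D, msg='ack')): A:[] B:[] C:[] D:[ack]
After 5 (process(D)): A:[] B:[] C:[] D:[]
After 6 (send(from=C, to=A, msg='pong')): A:[pong] B:[] C:[] D:[]
After 7 (send(from=C, to=A, msg='bye')): A:[pong,bye] B:[] C:[] D:[]
After 8 (send(from=A, to=B, msg='start')): A:[pong,bye] B:[start] C:[] D:[]
After 9 (process(A)): A:[bye] B:[start] C:[] D:[]
After 10 (send(from=A, to=C, msg='sync')): A:[bye] B:[start] C:[sync] D:[]
After 11 (process(D)): A:[bye] B:[start] C:[sync] D:[]
After 12 (send(from=B, to=A, msg='ping')): A:[bye,ping] B:[start] C:[sync] D:[]
After 13 (send(from=A, to=B, msg='err')): A:[bye,ping] B:[start,err] C:[sync] D:[]
After 14 (send(from=A, to=D, msg='stop')): A:[bye,ping] B:[start,err] C:[sync] D:[stop]

Answer: 2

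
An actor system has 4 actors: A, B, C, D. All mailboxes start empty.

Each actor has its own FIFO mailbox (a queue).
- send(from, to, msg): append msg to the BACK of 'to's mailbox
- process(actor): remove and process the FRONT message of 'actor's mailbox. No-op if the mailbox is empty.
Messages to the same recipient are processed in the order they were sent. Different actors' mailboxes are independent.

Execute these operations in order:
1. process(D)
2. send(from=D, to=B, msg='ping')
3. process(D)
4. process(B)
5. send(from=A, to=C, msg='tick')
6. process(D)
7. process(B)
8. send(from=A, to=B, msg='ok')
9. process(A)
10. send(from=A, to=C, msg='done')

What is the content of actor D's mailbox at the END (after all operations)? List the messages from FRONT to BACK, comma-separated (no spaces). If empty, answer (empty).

After 1 (process(D)): A:[] B:[] C:[] D:[]
After 2 (send(from=D, to=B, msg='ping')): A:[] B:[ping] C:[] D:[]
After 3 (process(D)): A:[] B:[ping] C:[] D:[]
After 4 (process(B)): A:[] B:[] C:[] D:[]
After 5 (send(from=A, to=C, msg='tick')): A:[] B:[] C:[tick] D:[]
After 6 (process(D)): A:[] B:[] C:[tick] D:[]
After 7 (process(B)): A:[] B:[] C:[tick] D:[]
After 8 (send(from=A, to=B, msg='ok')): A:[] B:[ok] C:[tick] D:[]
After 9 (process(A)): A:[] B:[ok] C:[tick] D:[]
After 10 (send(from=A, to=C, msg='done')): A:[] B:[ok] C:[tick,done] D:[]

Answer: (empty)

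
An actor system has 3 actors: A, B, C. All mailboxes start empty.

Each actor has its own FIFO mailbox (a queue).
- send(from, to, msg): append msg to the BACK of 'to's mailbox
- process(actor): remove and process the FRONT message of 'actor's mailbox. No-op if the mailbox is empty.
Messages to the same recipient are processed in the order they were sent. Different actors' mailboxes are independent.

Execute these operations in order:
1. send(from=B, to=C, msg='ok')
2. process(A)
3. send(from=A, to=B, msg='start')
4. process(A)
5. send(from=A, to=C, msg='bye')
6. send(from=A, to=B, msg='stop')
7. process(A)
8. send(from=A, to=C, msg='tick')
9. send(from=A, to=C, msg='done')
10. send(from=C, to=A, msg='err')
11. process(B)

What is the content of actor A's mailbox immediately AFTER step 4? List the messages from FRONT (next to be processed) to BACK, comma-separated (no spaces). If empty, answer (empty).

After 1 (send(from=B, to=C, msg='ok')): A:[] B:[] C:[ok]
After 2 (process(A)): A:[] B:[] C:[ok]
After 3 (send(from=A, to=B, msg='start')): A:[] B:[start] C:[ok]
After 4 (process(A)): A:[] B:[start] C:[ok]

(empty)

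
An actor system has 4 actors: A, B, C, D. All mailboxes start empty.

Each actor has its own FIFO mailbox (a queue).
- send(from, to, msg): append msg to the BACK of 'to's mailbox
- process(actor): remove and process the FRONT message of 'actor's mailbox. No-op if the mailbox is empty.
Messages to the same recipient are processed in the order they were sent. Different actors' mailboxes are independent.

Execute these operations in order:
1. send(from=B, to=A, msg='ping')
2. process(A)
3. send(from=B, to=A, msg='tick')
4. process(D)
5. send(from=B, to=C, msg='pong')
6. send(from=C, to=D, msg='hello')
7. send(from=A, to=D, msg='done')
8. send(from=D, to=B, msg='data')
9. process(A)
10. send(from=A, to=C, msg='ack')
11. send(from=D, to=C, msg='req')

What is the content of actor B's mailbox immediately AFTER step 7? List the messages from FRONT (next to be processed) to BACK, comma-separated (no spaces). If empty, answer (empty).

After 1 (send(from=B, to=A, msg='ping')): A:[ping] B:[] C:[] D:[]
After 2 (process(A)): A:[] B:[] C:[] D:[]
After 3 (send(from=B, to=A, msg='tick')): A:[tick] B:[] C:[] D:[]
After 4 (process(D)): A:[tick] B:[] C:[] D:[]
After 5 (send(from=B, to=C, msg='pong')): A:[tick] B:[] C:[pong] D:[]
After 6 (send(from=C, to=D, msg='hello')): A:[tick] B:[] C:[pong] D:[hello]
After 7 (send(from=A, to=D, msg='done')): A:[tick] B:[] C:[pong] D:[hello,done]

(empty)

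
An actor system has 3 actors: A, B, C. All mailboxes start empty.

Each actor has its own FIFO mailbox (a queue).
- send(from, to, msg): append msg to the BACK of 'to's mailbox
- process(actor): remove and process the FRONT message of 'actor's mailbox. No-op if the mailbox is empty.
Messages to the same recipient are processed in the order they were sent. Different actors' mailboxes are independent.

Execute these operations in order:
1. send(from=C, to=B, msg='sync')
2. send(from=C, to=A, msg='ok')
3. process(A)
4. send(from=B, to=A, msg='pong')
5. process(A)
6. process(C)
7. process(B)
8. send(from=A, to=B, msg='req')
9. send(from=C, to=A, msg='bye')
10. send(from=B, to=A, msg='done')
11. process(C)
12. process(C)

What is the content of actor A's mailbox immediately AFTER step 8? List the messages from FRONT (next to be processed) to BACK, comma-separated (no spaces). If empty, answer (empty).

After 1 (send(from=C, to=B, msg='sync')): A:[] B:[sync] C:[]
After 2 (send(from=C, to=A, msg='ok')): A:[ok] B:[sync] C:[]
After 3 (process(A)): A:[] B:[sync] C:[]
After 4 (send(from=B, to=A, msg='pong')): A:[pong] B:[sync] C:[]
After 5 (process(A)): A:[] B:[sync] C:[]
After 6 (process(C)): A:[] B:[sync] C:[]
After 7 (process(B)): A:[] B:[] C:[]
After 8 (send(from=A, to=B, msg='req')): A:[] B:[req] C:[]

(empty)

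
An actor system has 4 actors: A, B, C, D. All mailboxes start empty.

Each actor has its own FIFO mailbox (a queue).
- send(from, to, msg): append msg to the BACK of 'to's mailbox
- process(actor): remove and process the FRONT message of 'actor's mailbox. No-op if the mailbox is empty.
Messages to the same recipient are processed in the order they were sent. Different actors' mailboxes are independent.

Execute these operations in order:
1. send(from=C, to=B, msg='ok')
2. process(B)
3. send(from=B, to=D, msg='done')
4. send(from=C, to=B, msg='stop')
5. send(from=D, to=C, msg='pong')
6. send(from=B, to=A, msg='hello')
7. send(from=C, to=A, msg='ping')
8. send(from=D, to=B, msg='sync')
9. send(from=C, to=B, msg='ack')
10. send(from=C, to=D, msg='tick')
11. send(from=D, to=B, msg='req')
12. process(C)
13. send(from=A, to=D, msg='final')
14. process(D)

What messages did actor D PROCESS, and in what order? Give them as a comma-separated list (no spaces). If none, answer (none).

After 1 (send(from=C, to=B, msg='ok')): A:[] B:[ok] C:[] D:[]
After 2 (process(B)): A:[] B:[] C:[] D:[]
After 3 (send(from=B, to=D, msg='done')): A:[] B:[] C:[] D:[done]
After 4 (send(from=C, to=B, msg='stop')): A:[] B:[stop] C:[] D:[done]
After 5 (send(from=D, to=C, msg='pong')): A:[] B:[stop] C:[pong] D:[done]
After 6 (send(from=B, to=A, msg='hello')): A:[hello] B:[stop] C:[pong] D:[done]
After 7 (send(from=C, to=A, msg='ping')): A:[hello,ping] B:[stop] C:[pong] D:[done]
After 8 (send(from=D, to=B, msg='sync')): A:[hello,ping] B:[stop,sync] C:[pong] D:[done]
After 9 (send(from=C, to=B, msg='ack')): A:[hello,ping] B:[stop,sync,ack] C:[pong] D:[done]
After 10 (send(from=C, to=D, msg='tick')): A:[hello,ping] B:[stop,sync,ack] C:[pong] D:[done,tick]
After 11 (send(from=D, to=B, msg='req')): A:[hello,ping] B:[stop,sync,ack,req] C:[pong] D:[done,tick]
After 12 (process(C)): A:[hello,ping] B:[stop,sync,ack,req] C:[] D:[done,tick]
After 13 (send(from=A, to=D, msg='final')): A:[hello,ping] B:[stop,sync,ack,req] C:[] D:[done,tick,final]
After 14 (process(D)): A:[hello,ping] B:[stop,sync,ack,req] C:[] D:[tick,final]

Answer: done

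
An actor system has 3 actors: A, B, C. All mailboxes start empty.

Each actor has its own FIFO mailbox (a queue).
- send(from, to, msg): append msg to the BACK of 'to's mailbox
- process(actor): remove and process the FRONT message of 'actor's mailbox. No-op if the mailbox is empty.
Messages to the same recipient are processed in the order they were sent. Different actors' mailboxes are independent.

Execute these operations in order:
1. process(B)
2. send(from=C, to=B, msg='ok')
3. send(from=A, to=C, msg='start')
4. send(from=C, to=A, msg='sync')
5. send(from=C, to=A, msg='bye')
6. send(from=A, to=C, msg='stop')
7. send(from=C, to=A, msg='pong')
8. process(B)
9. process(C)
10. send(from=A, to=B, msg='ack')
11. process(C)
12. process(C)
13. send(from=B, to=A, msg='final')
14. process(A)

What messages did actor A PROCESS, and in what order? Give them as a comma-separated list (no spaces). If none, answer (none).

After 1 (process(B)): A:[] B:[] C:[]
After 2 (send(from=C, to=B, msg='ok')): A:[] B:[ok] C:[]
After 3 (send(from=A, to=C, msg='start')): A:[] B:[ok] C:[start]
After 4 (send(from=C, to=A, msg='sync')): A:[sync] B:[ok] C:[start]
After 5 (send(from=C, to=A, msg='bye')): A:[sync,bye] B:[ok] C:[start]
After 6 (send(from=A, to=C, msg='stop')): A:[sync,bye] B:[ok] C:[start,stop]
After 7 (send(from=C, to=A, msg='pong')): A:[sync,bye,pong] B:[ok] C:[start,stop]
After 8 (process(B)): A:[sync,bye,pong] B:[] C:[start,stop]
After 9 (process(C)): A:[sync,bye,pong] B:[] C:[stop]
After 10 (send(from=A, to=B, msg='ack')): A:[sync,bye,pong] B:[ack] C:[stop]
After 11 (process(C)): A:[sync,bye,pong] B:[ack] C:[]
After 12 (process(C)): A:[sync,bye,pong] B:[ack] C:[]
After 13 (send(from=B, to=A, msg='final')): A:[sync,bye,pong,final] B:[ack] C:[]
After 14 (process(A)): A:[bye,pong,final] B:[ack] C:[]

Answer: sync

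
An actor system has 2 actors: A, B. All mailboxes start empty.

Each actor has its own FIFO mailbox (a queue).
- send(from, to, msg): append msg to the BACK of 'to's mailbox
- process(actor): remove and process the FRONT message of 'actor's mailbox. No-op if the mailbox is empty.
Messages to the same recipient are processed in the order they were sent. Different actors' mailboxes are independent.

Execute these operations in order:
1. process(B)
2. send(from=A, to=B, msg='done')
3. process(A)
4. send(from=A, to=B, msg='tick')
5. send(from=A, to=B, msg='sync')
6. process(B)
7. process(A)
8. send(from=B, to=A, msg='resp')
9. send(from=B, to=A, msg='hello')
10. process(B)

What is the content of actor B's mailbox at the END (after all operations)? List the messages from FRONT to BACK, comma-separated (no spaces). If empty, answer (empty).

Answer: sync

Derivation:
After 1 (process(B)): A:[] B:[]
After 2 (send(from=A, to=B, msg='done')): A:[] B:[done]
After 3 (process(A)): A:[] B:[done]
After 4 (send(from=A, to=B, msg='tick')): A:[] B:[done,tick]
After 5 (send(from=A, to=B, msg='sync')): A:[] B:[done,tick,sync]
After 6 (process(B)): A:[] B:[tick,sync]
After 7 (process(A)): A:[] B:[tick,sync]
After 8 (send(from=B, to=A, msg='resp')): A:[resp] B:[tick,sync]
After 9 (send(from=B, to=A, msg='hello')): A:[resp,hello] B:[tick,sync]
After 10 (process(B)): A:[resp,hello] B:[sync]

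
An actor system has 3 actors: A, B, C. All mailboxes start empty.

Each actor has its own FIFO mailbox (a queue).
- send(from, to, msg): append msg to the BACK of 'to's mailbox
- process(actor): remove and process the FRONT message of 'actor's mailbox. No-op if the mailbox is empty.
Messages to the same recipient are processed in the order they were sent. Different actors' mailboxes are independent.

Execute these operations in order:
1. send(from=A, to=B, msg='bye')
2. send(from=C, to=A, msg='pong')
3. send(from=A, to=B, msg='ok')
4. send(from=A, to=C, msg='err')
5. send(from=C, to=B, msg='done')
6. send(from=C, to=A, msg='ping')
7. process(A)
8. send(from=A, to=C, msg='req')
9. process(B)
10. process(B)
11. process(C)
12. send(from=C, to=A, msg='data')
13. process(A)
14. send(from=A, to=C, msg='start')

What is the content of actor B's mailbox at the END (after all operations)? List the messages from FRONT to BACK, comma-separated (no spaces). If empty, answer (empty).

After 1 (send(from=A, to=B, msg='bye')): A:[] B:[bye] C:[]
After 2 (send(from=C, to=A, msg='pong')): A:[pong] B:[bye] C:[]
After 3 (send(from=A, to=B, msg='ok')): A:[pong] B:[bye,ok] C:[]
After 4 (send(from=A, to=C, msg='err')): A:[pong] B:[bye,ok] C:[err]
After 5 (send(from=C, to=B, msg='done')): A:[pong] B:[bye,ok,done] C:[err]
After 6 (send(from=C, to=A, msg='ping')): A:[pong,ping] B:[bye,ok,done] C:[err]
After 7 (process(A)): A:[ping] B:[bye,ok,done] C:[err]
After 8 (send(from=A, to=C, msg='req')): A:[ping] B:[bye,ok,done] C:[err,req]
After 9 (process(B)): A:[ping] B:[ok,done] C:[err,req]
After 10 (process(B)): A:[ping] B:[done] C:[err,req]
After 11 (process(C)): A:[ping] B:[done] C:[req]
After 12 (send(from=C, to=A, msg='data')): A:[ping,data] B:[done] C:[req]
After 13 (process(A)): A:[data] B:[done] C:[req]
After 14 (send(from=A, to=C, msg='start')): A:[data] B:[done] C:[req,start]

Answer: done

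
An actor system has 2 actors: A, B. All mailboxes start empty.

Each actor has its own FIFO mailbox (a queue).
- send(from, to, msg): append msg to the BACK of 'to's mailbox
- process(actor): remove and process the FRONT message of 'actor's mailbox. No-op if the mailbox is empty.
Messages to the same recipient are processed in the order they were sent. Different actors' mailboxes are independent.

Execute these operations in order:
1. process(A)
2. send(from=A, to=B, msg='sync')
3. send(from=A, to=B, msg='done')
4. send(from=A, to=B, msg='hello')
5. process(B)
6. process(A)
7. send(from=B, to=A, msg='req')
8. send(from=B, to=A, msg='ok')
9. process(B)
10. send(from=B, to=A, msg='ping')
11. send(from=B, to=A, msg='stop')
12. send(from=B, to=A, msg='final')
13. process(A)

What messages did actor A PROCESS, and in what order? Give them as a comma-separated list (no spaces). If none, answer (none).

After 1 (process(A)): A:[] B:[]
After 2 (send(from=A, to=B, msg='sync')): A:[] B:[sync]
After 3 (send(from=A, to=B, msg='done')): A:[] B:[sync,done]
After 4 (send(from=A, to=B, msg='hello')): A:[] B:[sync,done,hello]
After 5 (process(B)): A:[] B:[done,hello]
After 6 (process(A)): A:[] B:[done,hello]
After 7 (send(from=B, to=A, msg='req')): A:[req] B:[done,hello]
After 8 (send(from=B, to=A, msg='ok')): A:[req,ok] B:[done,hello]
After 9 (process(B)): A:[req,ok] B:[hello]
After 10 (send(from=B, to=A, msg='ping')): A:[req,ok,ping] B:[hello]
After 11 (send(from=B, to=A, msg='stop')): A:[req,ok,ping,stop] B:[hello]
After 12 (send(from=B, to=A, msg='final')): A:[req,ok,ping,stop,final] B:[hello]
After 13 (process(A)): A:[ok,ping,stop,final] B:[hello]

Answer: req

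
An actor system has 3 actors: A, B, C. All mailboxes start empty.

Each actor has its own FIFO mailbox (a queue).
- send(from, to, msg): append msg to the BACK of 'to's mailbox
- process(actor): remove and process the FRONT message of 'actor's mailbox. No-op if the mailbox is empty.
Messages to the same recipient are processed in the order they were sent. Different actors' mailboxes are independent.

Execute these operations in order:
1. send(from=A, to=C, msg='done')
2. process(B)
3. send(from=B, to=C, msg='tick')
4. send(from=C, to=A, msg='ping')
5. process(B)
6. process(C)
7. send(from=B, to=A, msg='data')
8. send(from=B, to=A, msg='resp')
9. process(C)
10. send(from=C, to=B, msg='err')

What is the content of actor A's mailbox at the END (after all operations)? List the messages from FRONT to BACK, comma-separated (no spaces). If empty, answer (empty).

Answer: ping,data,resp

Derivation:
After 1 (send(from=A, to=C, msg='done')): A:[] B:[] C:[done]
After 2 (process(B)): A:[] B:[] C:[done]
After 3 (send(from=B, to=C, msg='tick')): A:[] B:[] C:[done,tick]
After 4 (send(from=C, to=A, msg='ping')): A:[ping] B:[] C:[done,tick]
After 5 (process(B)): A:[ping] B:[] C:[done,tick]
After 6 (process(C)): A:[ping] B:[] C:[tick]
After 7 (send(from=B, to=A, msg='data')): A:[ping,data] B:[] C:[tick]
After 8 (send(from=B, to=A, msg='resp')): A:[ping,data,resp] B:[] C:[tick]
After 9 (process(C)): A:[ping,data,resp] B:[] C:[]
After 10 (send(from=C, to=B, msg='err')): A:[ping,data,resp] B:[err] C:[]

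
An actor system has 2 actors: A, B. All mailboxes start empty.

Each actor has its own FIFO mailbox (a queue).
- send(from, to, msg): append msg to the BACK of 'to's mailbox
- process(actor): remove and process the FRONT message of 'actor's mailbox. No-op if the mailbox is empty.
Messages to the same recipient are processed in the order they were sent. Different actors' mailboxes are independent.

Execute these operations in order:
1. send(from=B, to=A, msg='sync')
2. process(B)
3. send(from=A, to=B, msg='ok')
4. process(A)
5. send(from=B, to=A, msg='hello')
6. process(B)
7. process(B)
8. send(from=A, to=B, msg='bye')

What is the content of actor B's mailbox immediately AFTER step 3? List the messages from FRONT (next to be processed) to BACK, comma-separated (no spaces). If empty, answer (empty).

After 1 (send(from=B, to=A, msg='sync')): A:[sync] B:[]
After 2 (process(B)): A:[sync] B:[]
After 3 (send(from=A, to=B, msg='ok')): A:[sync] B:[ok]

ok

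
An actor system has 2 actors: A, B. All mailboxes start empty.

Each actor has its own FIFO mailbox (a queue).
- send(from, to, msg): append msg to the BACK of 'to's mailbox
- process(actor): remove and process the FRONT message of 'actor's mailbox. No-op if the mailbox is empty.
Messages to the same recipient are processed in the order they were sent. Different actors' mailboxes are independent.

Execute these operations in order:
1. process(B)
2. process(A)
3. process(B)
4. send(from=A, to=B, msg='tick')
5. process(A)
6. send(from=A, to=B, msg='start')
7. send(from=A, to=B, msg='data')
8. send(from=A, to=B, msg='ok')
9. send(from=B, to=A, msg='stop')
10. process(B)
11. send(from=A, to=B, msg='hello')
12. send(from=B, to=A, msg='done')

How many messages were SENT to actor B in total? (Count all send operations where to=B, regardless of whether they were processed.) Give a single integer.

Answer: 5

Derivation:
After 1 (process(B)): A:[] B:[]
After 2 (process(A)): A:[] B:[]
After 3 (process(B)): A:[] B:[]
After 4 (send(from=A, to=B, msg='tick')): A:[] B:[tick]
After 5 (process(A)): A:[] B:[tick]
After 6 (send(from=A, to=B, msg='start')): A:[] B:[tick,start]
After 7 (send(from=A, to=B, msg='data')): A:[] B:[tick,start,data]
After 8 (send(from=A, to=B, msg='ok')): A:[] B:[tick,start,data,ok]
After 9 (send(from=B, to=A, msg='stop')): A:[stop] B:[tick,start,data,ok]
After 10 (process(B)): A:[stop] B:[start,data,ok]
After 11 (send(from=A, to=B, msg='hello')): A:[stop] B:[start,data,ok,hello]
After 12 (send(from=B, to=A, msg='done')): A:[stop,done] B:[start,data,ok,hello]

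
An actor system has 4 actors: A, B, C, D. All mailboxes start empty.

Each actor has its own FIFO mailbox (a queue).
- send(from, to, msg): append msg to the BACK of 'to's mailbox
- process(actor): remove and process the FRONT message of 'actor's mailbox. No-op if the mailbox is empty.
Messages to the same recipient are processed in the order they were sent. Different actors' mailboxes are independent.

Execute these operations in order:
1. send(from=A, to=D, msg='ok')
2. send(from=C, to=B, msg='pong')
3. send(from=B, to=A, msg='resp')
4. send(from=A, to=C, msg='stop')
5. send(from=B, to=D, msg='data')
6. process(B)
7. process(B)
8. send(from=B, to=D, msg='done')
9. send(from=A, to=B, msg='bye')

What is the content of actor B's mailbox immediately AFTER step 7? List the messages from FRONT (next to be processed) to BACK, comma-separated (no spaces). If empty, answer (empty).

After 1 (send(from=A, to=D, msg='ok')): A:[] B:[] C:[] D:[ok]
After 2 (send(from=C, to=B, msg='pong')): A:[] B:[pong] C:[] D:[ok]
After 3 (send(from=B, to=A, msg='resp')): A:[resp] B:[pong] C:[] D:[ok]
After 4 (send(from=A, to=C, msg='stop')): A:[resp] B:[pong] C:[stop] D:[ok]
After 5 (send(from=B, to=D, msg='data')): A:[resp] B:[pong] C:[stop] D:[ok,data]
After 6 (process(B)): A:[resp] B:[] C:[stop] D:[ok,data]
After 7 (process(B)): A:[resp] B:[] C:[stop] D:[ok,data]

(empty)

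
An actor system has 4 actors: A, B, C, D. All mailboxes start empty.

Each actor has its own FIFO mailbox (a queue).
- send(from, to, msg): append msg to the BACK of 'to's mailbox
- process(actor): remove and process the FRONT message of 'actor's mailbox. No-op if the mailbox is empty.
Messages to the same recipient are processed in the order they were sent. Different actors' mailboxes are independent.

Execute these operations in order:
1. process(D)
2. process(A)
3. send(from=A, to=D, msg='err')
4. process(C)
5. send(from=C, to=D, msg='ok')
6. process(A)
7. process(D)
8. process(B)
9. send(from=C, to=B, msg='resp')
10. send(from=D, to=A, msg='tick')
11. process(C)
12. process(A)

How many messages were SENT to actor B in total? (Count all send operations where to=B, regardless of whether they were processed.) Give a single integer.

Answer: 1

Derivation:
After 1 (process(D)): A:[] B:[] C:[] D:[]
After 2 (process(A)): A:[] B:[] C:[] D:[]
After 3 (send(from=A, to=D, msg='err')): A:[] B:[] C:[] D:[err]
After 4 (process(C)): A:[] B:[] C:[] D:[err]
After 5 (send(from=C, to=D, msg='ok')): A:[] B:[] C:[] D:[err,ok]
After 6 (process(A)): A:[] B:[] C:[] D:[err,ok]
After 7 (process(D)): A:[] B:[] C:[] D:[ok]
After 8 (process(B)): A:[] B:[] C:[] D:[ok]
After 9 (send(from=C, to=B, msg='resp')): A:[] B:[resp] C:[] D:[ok]
After 10 (send(from=D, to=A, msg='tick')): A:[tick] B:[resp] C:[] D:[ok]
After 11 (process(C)): A:[tick] B:[resp] C:[] D:[ok]
After 12 (process(A)): A:[] B:[resp] C:[] D:[ok]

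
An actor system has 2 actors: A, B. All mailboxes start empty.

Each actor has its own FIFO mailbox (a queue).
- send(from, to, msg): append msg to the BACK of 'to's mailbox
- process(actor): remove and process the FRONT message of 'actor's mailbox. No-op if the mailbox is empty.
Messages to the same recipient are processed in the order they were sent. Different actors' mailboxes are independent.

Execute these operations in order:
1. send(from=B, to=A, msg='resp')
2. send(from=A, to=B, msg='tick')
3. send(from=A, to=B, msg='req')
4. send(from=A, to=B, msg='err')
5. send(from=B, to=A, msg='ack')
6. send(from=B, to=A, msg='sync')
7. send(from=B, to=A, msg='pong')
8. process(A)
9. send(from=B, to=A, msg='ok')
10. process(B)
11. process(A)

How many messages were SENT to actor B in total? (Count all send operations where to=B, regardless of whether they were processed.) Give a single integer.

After 1 (send(from=B, to=A, msg='resp')): A:[resp] B:[]
After 2 (send(from=A, to=B, msg='tick')): A:[resp] B:[tick]
After 3 (send(from=A, to=B, msg='req')): A:[resp] B:[tick,req]
After 4 (send(from=A, to=B, msg='err')): A:[resp] B:[tick,req,err]
After 5 (send(from=B, to=A, msg='ack')): A:[resp,ack] B:[tick,req,err]
After 6 (send(from=B, to=A, msg='sync')): A:[resp,ack,sync] B:[tick,req,err]
After 7 (send(from=B, to=A, msg='pong')): A:[resp,ack,sync,pong] B:[tick,req,err]
After 8 (process(A)): A:[ack,sync,pong] B:[tick,req,err]
After 9 (send(from=B, to=A, msg='ok')): A:[ack,sync,pong,ok] B:[tick,req,err]
After 10 (process(B)): A:[ack,sync,pong,ok] B:[req,err]
After 11 (process(A)): A:[sync,pong,ok] B:[req,err]

Answer: 3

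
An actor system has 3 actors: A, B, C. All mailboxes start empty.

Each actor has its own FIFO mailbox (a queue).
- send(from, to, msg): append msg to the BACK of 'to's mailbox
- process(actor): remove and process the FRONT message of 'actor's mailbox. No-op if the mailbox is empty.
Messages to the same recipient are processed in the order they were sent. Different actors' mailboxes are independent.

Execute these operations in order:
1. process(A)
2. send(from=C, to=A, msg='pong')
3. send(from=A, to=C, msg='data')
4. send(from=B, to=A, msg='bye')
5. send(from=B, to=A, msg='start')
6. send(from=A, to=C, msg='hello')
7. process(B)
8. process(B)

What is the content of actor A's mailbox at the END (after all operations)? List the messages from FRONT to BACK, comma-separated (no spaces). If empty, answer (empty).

Answer: pong,bye,start

Derivation:
After 1 (process(A)): A:[] B:[] C:[]
After 2 (send(from=C, to=A, msg='pong')): A:[pong] B:[] C:[]
After 3 (send(from=A, to=C, msg='data')): A:[pong] B:[] C:[data]
After 4 (send(from=B, to=A, msg='bye')): A:[pong,bye] B:[] C:[data]
After 5 (send(from=B, to=A, msg='start')): A:[pong,bye,start] B:[] C:[data]
After 6 (send(from=A, to=C, msg='hello')): A:[pong,bye,start] B:[] C:[data,hello]
After 7 (process(B)): A:[pong,bye,start] B:[] C:[data,hello]
After 8 (process(B)): A:[pong,bye,start] B:[] C:[data,hello]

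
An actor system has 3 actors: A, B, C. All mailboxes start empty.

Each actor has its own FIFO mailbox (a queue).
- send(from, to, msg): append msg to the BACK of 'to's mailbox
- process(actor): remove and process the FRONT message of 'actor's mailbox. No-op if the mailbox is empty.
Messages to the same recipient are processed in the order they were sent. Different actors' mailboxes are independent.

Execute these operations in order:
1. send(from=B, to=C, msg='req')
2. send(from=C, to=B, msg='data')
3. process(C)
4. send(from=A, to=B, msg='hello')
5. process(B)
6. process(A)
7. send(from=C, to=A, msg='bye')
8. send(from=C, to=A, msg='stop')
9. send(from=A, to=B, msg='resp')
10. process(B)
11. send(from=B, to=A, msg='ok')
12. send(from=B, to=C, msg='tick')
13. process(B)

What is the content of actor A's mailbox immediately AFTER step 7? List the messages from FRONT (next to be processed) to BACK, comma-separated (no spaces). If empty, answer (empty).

After 1 (send(from=B, to=C, msg='req')): A:[] B:[] C:[req]
After 2 (send(from=C, to=B, msg='data')): A:[] B:[data] C:[req]
After 3 (process(C)): A:[] B:[data] C:[]
After 4 (send(from=A, to=B, msg='hello')): A:[] B:[data,hello] C:[]
After 5 (process(B)): A:[] B:[hello] C:[]
After 6 (process(A)): A:[] B:[hello] C:[]
After 7 (send(from=C, to=A, msg='bye')): A:[bye] B:[hello] C:[]

bye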